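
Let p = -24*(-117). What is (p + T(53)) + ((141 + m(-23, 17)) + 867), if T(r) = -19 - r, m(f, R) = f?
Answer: 3721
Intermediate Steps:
p = 2808
(p + T(53)) + ((141 + m(-23, 17)) + 867) = (2808 + (-19 - 1*53)) + ((141 - 23) + 867) = (2808 + (-19 - 53)) + (118 + 867) = (2808 - 72) + 985 = 2736 + 985 = 3721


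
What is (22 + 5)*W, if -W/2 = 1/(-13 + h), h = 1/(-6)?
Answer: 324/79 ≈ 4.1013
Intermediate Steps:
h = -⅙ ≈ -0.16667
W = 12/79 (W = -2/(-13 - ⅙) = -2/(-79/6) = -2*(-6/79) = 12/79 ≈ 0.15190)
(22 + 5)*W = (22 + 5)*(12/79) = 27*(12/79) = 324/79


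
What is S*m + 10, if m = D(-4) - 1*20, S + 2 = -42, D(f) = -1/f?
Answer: 879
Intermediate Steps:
S = -44 (S = -2 - 42 = -44)
m = -79/4 (m = -1/(-4) - 1*20 = -1*(-¼) - 20 = ¼ - 20 = -79/4 ≈ -19.750)
S*m + 10 = -44*(-79/4) + 10 = 869 + 10 = 879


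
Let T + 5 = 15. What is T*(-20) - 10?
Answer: -210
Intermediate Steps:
T = 10 (T = -5 + 15 = 10)
T*(-20) - 10 = 10*(-20) - 10 = -200 - 10 = -210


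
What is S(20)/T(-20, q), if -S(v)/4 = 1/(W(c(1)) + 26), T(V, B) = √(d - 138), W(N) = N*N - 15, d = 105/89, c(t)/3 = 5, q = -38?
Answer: I*√120417/239481 ≈ 0.001449*I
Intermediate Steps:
c(t) = 15 (c(t) = 3*5 = 15)
d = 105/89 (d = 105*(1/89) = 105/89 ≈ 1.1798)
W(N) = -15 + N² (W(N) = N² - 15 = -15 + N²)
T(V, B) = 3*I*√120417/89 (T(V, B) = √(105/89 - 138) = √(-12177/89) = 3*I*√120417/89)
S(v) = -1/59 (S(v) = -4/((-15 + 15²) + 26) = -4/((-15 + 225) + 26) = -4/(210 + 26) = -4/236 = -4*1/236 = -1/59)
S(20)/T(-20, q) = -(-I*√120417/4059)/59 = -(-1)*I*√120417/239481 = I*√120417/239481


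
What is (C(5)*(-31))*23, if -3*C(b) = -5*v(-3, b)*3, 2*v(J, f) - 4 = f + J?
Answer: -10695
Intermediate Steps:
v(J, f) = 2 + J/2 + f/2 (v(J, f) = 2 + (f + J)/2 = 2 + (J + f)/2 = 2 + (J/2 + f/2) = 2 + J/2 + f/2)
C(b) = 5/2 + 5*b/2 (C(b) = -(-5*(2 + (½)*(-3) + b/2))*3/3 = -(-5*(2 - 3/2 + b/2))*3/3 = -(-5*(½ + b/2))*3/3 = -(-5/2 - 5*b/2)*3/3 = -(-15/2 - 15*b/2)/3 = 5/2 + 5*b/2)
(C(5)*(-31))*23 = ((5/2 + (5/2)*5)*(-31))*23 = ((5/2 + 25/2)*(-31))*23 = (15*(-31))*23 = -465*23 = -10695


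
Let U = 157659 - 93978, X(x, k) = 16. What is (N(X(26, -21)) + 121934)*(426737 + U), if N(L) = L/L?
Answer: 59799118830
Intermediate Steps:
N(L) = 1
U = 63681
(N(X(26, -21)) + 121934)*(426737 + U) = (1 + 121934)*(426737 + 63681) = 121935*490418 = 59799118830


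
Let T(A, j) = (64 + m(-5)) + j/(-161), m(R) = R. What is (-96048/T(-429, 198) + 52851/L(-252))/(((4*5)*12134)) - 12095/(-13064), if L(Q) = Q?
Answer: 4003743078313/4360846025760 ≈ 0.91811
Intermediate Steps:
T(A, j) = 59 - j/161 (T(A, j) = (64 - 5) + j/(-161) = 59 + j*(-1/161) = 59 - j/161)
(-96048/T(-429, 198) + 52851/L(-252))/(((4*5)*12134)) - 12095/(-13064) = (-96048/(59 - 1/161*198) + 52851/(-252))/(((4*5)*12134)) - 12095/(-13064) = (-96048/(59 - 198/161) + 52851*(-1/252))/((20*12134)) - 12095*(-1/13064) = (-96048/9301/161 - 17617/84)/242680 + 12095/13064 = (-96048*161/9301 - 17617/84)*(1/242680) + 12095/13064 = (-15463728/9301 - 17617/84)*(1/242680) + 12095/13064 = -1462808869/781284*1/242680 + 12095/13064 = -1462808869/189602001120 + 12095/13064 = 4003743078313/4360846025760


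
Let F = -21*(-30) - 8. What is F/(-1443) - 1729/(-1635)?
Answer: 492659/786435 ≈ 0.62645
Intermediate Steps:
F = 622 (F = 630 - 8 = 622)
F/(-1443) - 1729/(-1635) = 622/(-1443) - 1729/(-1635) = 622*(-1/1443) - 1729*(-1/1635) = -622/1443 + 1729/1635 = 492659/786435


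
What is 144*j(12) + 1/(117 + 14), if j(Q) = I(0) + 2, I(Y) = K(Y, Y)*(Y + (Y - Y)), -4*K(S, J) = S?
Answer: 37729/131 ≈ 288.01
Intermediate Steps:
K(S, J) = -S/4
I(Y) = -Y²/4 (I(Y) = (-Y/4)*(Y + (Y - Y)) = (-Y/4)*(Y + 0) = (-Y/4)*Y = -Y²/4)
j(Q) = 2 (j(Q) = -¼*0² + 2 = -¼*0 + 2 = 0 + 2 = 2)
144*j(12) + 1/(117 + 14) = 144*2 + 1/(117 + 14) = 288 + 1/131 = 37729/131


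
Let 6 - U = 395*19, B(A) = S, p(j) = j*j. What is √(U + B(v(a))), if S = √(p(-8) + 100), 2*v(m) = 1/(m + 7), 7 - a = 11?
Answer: √(-7499 + 2*√41) ≈ 86.523*I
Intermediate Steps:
a = -4 (a = 7 - 1*11 = 7 - 11 = -4)
v(m) = 1/(2*(7 + m)) (v(m) = 1/(2*(m + 7)) = 1/(2*(7 + m)))
p(j) = j²
S = 2*√41 (S = √((-8)² + 100) = √(64 + 100) = √164 = 2*√41 ≈ 12.806)
B(A) = 2*√41
U = -7499 (U = 6 - 395*19 = 6 - 1*7505 = 6 - 7505 = -7499)
√(U + B(v(a))) = √(-7499 + 2*√41)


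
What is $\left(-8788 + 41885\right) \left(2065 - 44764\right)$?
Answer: $-1413208803$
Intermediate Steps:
$\left(-8788 + 41885\right) \left(2065 - 44764\right) = 33097 \left(-42699\right) = -1413208803$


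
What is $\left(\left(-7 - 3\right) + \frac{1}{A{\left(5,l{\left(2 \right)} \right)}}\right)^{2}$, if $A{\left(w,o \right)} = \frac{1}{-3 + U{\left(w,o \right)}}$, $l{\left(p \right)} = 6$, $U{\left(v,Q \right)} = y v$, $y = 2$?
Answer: $9$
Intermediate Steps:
$U{\left(v,Q \right)} = 2 v$
$A{\left(w,o \right)} = \frac{1}{-3 + 2 w}$
$\left(\left(-7 - 3\right) + \frac{1}{A{\left(5,l{\left(2 \right)} \right)}}\right)^{2} = \left(\left(-7 - 3\right) + \frac{1}{\frac{1}{-3 + 2 \cdot 5}}\right)^{2} = \left(-10 + \frac{1}{\frac{1}{-3 + 10}}\right)^{2} = \left(-10 + \frac{1}{\frac{1}{7}}\right)^{2} = \left(-10 + 7\right)^{2} = \left(-3\right)^{2} = 9$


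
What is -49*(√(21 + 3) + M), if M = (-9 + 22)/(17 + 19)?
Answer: -637/36 - 98*√6 ≈ -257.74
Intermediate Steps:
M = 13/36 ≈ 0.36111
-49*(√(21 + 3) + M) = -49*(√(21 + 3) + 13/36) = -49*(√24 + 13/36) = -49*(2*√6 + 13/36) = -49*(13/36 + 2*√6) = -637/36 - 98*√6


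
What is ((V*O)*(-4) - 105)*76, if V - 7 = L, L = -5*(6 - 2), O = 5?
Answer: 11780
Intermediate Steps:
L = -20 (L = -5*4 = -20)
V = -13 (V = 7 - 20 = -13)
((V*O)*(-4) - 105)*76 = (-13*5*(-4) - 105)*76 = (-65*(-4) - 105)*76 = (260 - 105)*76 = 155*76 = 11780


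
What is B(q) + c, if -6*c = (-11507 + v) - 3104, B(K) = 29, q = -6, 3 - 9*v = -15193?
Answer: 117869/54 ≈ 2182.8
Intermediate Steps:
v = 15196/9 (v = ⅓ - ⅑*(-15193) = ⅓ + 15193/9 = 15196/9 ≈ 1688.4)
c = 116303/54 (c = -((-11507 + 15196/9) - 3104)/6 = -(-88367/9 - 3104)/6 = -⅙*(-116303/9) = 116303/54 ≈ 2153.8)
B(q) + c = 29 + 116303/54 = 117869/54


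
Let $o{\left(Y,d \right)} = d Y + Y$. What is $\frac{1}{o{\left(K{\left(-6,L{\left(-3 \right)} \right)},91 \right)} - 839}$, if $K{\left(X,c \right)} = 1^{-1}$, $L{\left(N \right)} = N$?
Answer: $- \frac{1}{747} \approx -0.0013387$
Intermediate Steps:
$K{\left(X,c \right)} = 1$
$o{\left(Y,d \right)} = Y + Y d$ ($o{\left(Y,d \right)} = Y d + Y = Y + Y d$)
$\frac{1}{o{\left(K{\left(-6,L{\left(-3 \right)} \right)},91 \right)} - 839} = \frac{1}{1 \left(1 + 91\right) - 839} = \frac{1}{1 \cdot 92 - 839} = \frac{1}{92 - 839} = \frac{1}{-747} = - \frac{1}{747}$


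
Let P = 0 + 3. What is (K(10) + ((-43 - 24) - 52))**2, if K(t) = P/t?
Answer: 1408969/100 ≈ 14090.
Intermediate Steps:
P = 3
K(t) = 3/t
(K(10) + ((-43 - 24) - 52))**2 = (3/10 + ((-43 - 24) - 52))**2 = (3*(1/10) + (-67 - 52))**2 = (3/10 - 119)**2 = (-1187/10)**2 = 1408969/100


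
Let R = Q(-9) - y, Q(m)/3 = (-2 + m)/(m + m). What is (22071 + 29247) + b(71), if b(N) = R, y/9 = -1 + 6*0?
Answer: 307973/6 ≈ 51329.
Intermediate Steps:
Q(m) = 3*(-2 + m)/(2*m) (Q(m) = 3*((-2 + m)/(m + m)) = 3*((-2 + m)/((2*m))) = 3*((-2 + m)*(1/(2*m))) = 3*((-2 + m)/(2*m)) = 3*(-2 + m)/(2*m))
y = -9 (y = 9*(-1 + 6*0) = 9*(-1 + 0) = 9*(-1) = -9)
R = 65/6 (R = (3/2 - 3/(-9)) - 1*(-9) = (3/2 - 3*(-⅑)) + 9 = (3/2 + ⅓) + 9 = 11/6 + 9 = 65/6 ≈ 10.833)
b(N) = 65/6
(22071 + 29247) + b(71) = (22071 + 29247) + 65/6 = 51318 + 65/6 = 307973/6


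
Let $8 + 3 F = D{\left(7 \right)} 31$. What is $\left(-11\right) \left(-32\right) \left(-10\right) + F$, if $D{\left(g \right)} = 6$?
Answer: $- \frac{10382}{3} \approx -3460.7$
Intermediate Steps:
$F = \frac{178}{3}$ ($F = - \frac{8}{3} + \frac{6 \cdot 31}{3} = - \frac{8}{3} + \frac{1}{3} \cdot 186 = - \frac{8}{3} + 62 = \frac{178}{3} \approx 59.333$)
$\left(-11\right) \left(-32\right) \left(-10\right) + F = \left(-11\right) \left(-32\right) \left(-10\right) + \frac{178}{3} = 352 \left(-10\right) + \frac{178}{3} = -3520 + \frac{178}{3} = - \frac{10382}{3}$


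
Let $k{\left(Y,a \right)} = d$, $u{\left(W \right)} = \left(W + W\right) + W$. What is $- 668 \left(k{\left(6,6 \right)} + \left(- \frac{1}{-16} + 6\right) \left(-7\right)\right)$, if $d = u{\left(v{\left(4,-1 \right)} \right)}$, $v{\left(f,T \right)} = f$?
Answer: $\frac{81329}{4} \approx 20332.0$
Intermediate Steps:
$u{\left(W \right)} = 3 W$ ($u{\left(W \right)} = 2 W + W = 3 W$)
$d = 12$ ($d = 3 \cdot 4 = 12$)
$k{\left(Y,a \right)} = 12$
$- 668 \left(k{\left(6,6 \right)} + \left(- \frac{1}{-16} + 6\right) \left(-7\right)\right) = - 668 \left(12 + \left(- \frac{1}{-16} + 6\right) \left(-7\right)\right) = - 668 \left(12 + \left(\left(-1\right) \left(- \frac{1}{16}\right) + 6\right) \left(-7\right)\right) = - 668 \left(12 + \left(\frac{1}{16} + 6\right) \left(-7\right)\right) = - 668 \left(12 + \frac{97}{16} \left(-7\right)\right) = - 668 \left(12 - \frac{679}{16}\right) = \left(-668\right) \left(- \frac{487}{16}\right) = \frac{81329}{4}$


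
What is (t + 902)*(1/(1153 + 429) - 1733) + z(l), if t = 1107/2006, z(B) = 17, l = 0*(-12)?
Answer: -4963673993631/3173492 ≈ -1.5641e+6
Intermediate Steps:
l = 0
t = 1107/2006 (t = 1107*(1/2006) = 1107/2006 ≈ 0.55184)
(t + 902)*(1/(1153 + 429) - 1733) + z(l) = (1107/2006 + 902)*(1/(1153 + 429) - 1733) + 17 = 1810519*(1/1582 - 1733)/2006 + 17 = (1810519/2006)*(-2741605/1582) + 17 = -4963727942995/3173492 + 17 = -4963673993631/3173492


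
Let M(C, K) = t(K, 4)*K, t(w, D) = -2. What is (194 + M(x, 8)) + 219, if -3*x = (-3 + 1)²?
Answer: 397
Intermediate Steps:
x = -4/3 (x = -(-3 + 1)²/3 = -⅓*(-2)² = -⅓*4 = -4/3 ≈ -1.3333)
M(C, K) = -2*K
(194 + M(x, 8)) + 219 = (194 - 2*8) + 219 = (194 - 16) + 219 = 178 + 219 = 397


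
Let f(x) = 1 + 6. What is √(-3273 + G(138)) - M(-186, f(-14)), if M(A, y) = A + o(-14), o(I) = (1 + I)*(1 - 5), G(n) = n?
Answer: 134 + I*√3135 ≈ 134.0 + 55.991*I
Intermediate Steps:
o(I) = -4 - 4*I (o(I) = (1 + I)*(-4) = -4 - 4*I)
f(x) = 7
M(A, y) = 52 + A (M(A, y) = A + (-4 - 4*(-14)) = A + (-4 + 56) = A + 52 = 52 + A)
√(-3273 + G(138)) - M(-186, f(-14)) = √(-3273 + 138) - (52 - 186) = √(-3135) - 1*(-134) = I*√3135 + 134 = 134 + I*√3135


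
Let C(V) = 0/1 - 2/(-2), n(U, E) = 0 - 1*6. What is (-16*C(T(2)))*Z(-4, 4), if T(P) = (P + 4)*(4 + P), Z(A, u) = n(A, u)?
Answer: 96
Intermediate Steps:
n(U, E) = -6 (n(U, E) = 0 - 6 = -6)
Z(A, u) = -6
T(P) = (4 + P)² (T(P) = (4 + P)*(4 + P) = (4 + P)²)
C(V) = 1 (C(V) = 0*1 - 2*(-½) = 0 + 1 = 1)
(-16*C(T(2)))*Z(-4, 4) = -16*1*(-6) = -16*(-6) = 96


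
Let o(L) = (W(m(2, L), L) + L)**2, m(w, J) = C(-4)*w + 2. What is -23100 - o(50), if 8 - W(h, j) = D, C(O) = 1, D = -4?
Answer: -26944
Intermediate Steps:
m(w, J) = 2 + w (m(w, J) = 1*w + 2 = w + 2 = 2 + w)
W(h, j) = 12 (W(h, j) = 8 - 1*(-4) = 8 + 4 = 12)
o(L) = (12 + L)**2
-23100 - o(50) = -23100 - (12 + 50)**2 = -23100 - 1*62**2 = -23100 - 1*3844 = -23100 - 3844 = -26944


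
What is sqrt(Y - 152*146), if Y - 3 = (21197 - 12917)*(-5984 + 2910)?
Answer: I*sqrt(25474909) ≈ 5047.3*I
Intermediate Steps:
Y = -25452717 (Y = 3 + (21197 - 12917)*(-5984 + 2910) = 3 + 8280*(-3074) = 3 - 25452720 = -25452717)
sqrt(Y - 152*146) = sqrt(-25452717 - 152*146) = sqrt(-25452717 - 22192) = sqrt(-25474909) = I*sqrt(25474909)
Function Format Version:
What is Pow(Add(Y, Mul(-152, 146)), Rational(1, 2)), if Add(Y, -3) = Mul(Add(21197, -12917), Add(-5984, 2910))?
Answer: Mul(I, Pow(25474909, Rational(1, 2))) ≈ Mul(5047.3, I)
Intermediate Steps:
Y = -25452717 (Y = Add(3, Mul(Add(21197, -12917), Add(-5984, 2910))) = Add(3, Mul(8280, -3074)) = Add(3, -25452720) = -25452717)
Pow(Add(Y, Mul(-152, 146)), Rational(1, 2)) = Pow(Add(-25452717, Mul(-152, 146)), Rational(1, 2)) = Pow(Add(-25452717, -22192), Rational(1, 2)) = Pow(-25474909, Rational(1, 2)) = Mul(I, Pow(25474909, Rational(1, 2)))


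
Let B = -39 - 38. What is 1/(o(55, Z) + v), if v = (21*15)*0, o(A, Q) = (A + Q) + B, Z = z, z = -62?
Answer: -1/84 ≈ -0.011905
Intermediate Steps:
B = -77
Z = -62
o(A, Q) = -77 + A + Q (o(A, Q) = (A + Q) - 77 = -77 + A + Q)
v = 0 (v = 315*0 = 0)
1/(o(55, Z) + v) = 1/((-77 + 55 - 62) + 0) = 1/(-84 + 0) = 1/(-84) = -1/84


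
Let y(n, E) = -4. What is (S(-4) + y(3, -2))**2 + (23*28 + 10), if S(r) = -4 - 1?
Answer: 735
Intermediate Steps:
S(r) = -5
(S(-4) + y(3, -2))**2 + (23*28 + 10) = (-5 - 4)**2 + (23*28 + 10) = (-9)**2 + (644 + 10) = 81 + 654 = 735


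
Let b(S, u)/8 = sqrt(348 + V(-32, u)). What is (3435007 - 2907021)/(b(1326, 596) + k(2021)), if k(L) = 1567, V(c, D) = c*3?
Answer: 827354062/2439361 - 25343328*sqrt(7)/2439361 ≈ 311.68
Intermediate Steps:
V(c, D) = 3*c
b(S, u) = 48*sqrt(7) (b(S, u) = 8*sqrt(348 + 3*(-32)) = 8*sqrt(348 - 96) = 8*sqrt(252) = 8*(6*sqrt(7)) = 48*sqrt(7))
(3435007 - 2907021)/(b(1326, 596) + k(2021)) = (3435007 - 2907021)/(48*sqrt(7) + 1567) = 527986/(1567 + 48*sqrt(7))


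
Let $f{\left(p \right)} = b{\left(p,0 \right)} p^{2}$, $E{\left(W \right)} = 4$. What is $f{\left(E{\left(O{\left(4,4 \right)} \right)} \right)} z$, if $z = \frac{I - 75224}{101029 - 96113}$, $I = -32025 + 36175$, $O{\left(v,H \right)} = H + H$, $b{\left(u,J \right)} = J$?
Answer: $0$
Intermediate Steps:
$O{\left(v,H \right)} = 2 H$
$I = 4150$
$f{\left(p \right)} = 0$ ($f{\left(p \right)} = 0 p^{2} = 0$)
$z = - \frac{35537}{2458}$ ($z = \frac{4150 - 75224}{101029 - 96113} = - \frac{71074}{4916} = \left(-71074\right) \frac{1}{4916} = - \frac{35537}{2458} \approx -14.458$)
$f{\left(E{\left(O{\left(4,4 \right)} \right)} \right)} z = 0 \left(- \frac{35537}{2458}\right) = 0$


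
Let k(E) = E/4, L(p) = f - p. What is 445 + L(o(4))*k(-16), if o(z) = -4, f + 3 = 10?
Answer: 401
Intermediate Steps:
f = 7 (f = -3 + 10 = 7)
L(p) = 7 - p
k(E) = E/4 (k(E) = E*(¼) = E/4)
445 + L(o(4))*k(-16) = 445 + (7 - 1*(-4))*((¼)*(-16)) = 445 + (7 + 4)*(-4) = 445 + 11*(-4) = 445 - 44 = 401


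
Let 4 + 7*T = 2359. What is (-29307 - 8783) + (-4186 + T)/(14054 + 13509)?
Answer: -7349149637/192941 ≈ -38090.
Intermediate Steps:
T = 2355/7 (T = -4/7 + (1/7)*2359 = -4/7 + 337 = 2355/7 ≈ 336.43)
(-29307 - 8783) + (-4186 + T)/(14054 + 13509) = (-29307 - 8783) + (-4186 + 2355/7)/(14054 + 13509) = -38090 - 26947/7/27563 = -38090 - 26947/7*1/27563 = -38090 - 26947/192941 = -7349149637/192941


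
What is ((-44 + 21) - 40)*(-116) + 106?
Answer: 7414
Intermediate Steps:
((-44 + 21) - 40)*(-116) + 106 = (-23 - 40)*(-116) + 106 = -63*(-116) + 106 = 7308 + 106 = 7414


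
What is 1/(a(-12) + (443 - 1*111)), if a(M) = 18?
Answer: 1/350 ≈ 0.0028571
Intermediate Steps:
1/(a(-12) + (443 - 1*111)) = 1/(18 + (443 - 1*111)) = 1/(18 + (443 - 111)) = 1/(18 + 332) = 1/350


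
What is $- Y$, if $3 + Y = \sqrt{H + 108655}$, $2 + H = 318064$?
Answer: $3 - 3 \sqrt{47413} \approx -650.24$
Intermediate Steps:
$H = 318062$ ($H = -2 + 318064 = 318062$)
$Y = -3 + 3 \sqrt{47413}$ ($Y = -3 + \sqrt{318062 + 108655} = -3 + \sqrt{426717} = -3 + 3 \sqrt{47413} \approx 650.24$)
$- Y = - (-3 + 3 \sqrt{47413}) = 3 - 3 \sqrt{47413}$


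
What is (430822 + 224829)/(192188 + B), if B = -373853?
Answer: -655651/181665 ≈ -3.6091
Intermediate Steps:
(430822 + 224829)/(192188 + B) = (430822 + 224829)/(192188 - 373853) = 655651/(-181665) = 655651*(-1/181665) = -655651/181665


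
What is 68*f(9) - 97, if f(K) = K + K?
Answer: 1127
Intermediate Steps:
f(K) = 2*K
68*f(9) - 97 = 68*(2*9) - 97 = 68*18 - 97 = 1224 - 97 = 1127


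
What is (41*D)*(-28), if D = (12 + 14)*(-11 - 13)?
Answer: 716352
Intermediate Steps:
D = -624 (D = 26*(-24) = -624)
(41*D)*(-28) = (41*(-624))*(-28) = -25584*(-28) = 716352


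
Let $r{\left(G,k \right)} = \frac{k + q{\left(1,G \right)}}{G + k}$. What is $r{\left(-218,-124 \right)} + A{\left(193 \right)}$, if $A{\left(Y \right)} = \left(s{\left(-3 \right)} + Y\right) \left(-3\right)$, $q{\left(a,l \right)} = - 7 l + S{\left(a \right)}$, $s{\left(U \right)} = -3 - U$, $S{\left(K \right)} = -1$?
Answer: $- \frac{66473}{114} \approx -583.1$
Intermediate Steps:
$q{\left(a,l \right)} = -1 - 7 l$ ($q{\left(a,l \right)} = - 7 l - 1 = -1 - 7 l$)
$A{\left(Y \right)} = - 3 Y$ ($A{\left(Y \right)} = \left(\left(-3 - -3\right) + Y\right) \left(-3\right) = \left(\left(-3 + 3\right) + Y\right) \left(-3\right) = \left(0 + Y\right) \left(-3\right) = Y \left(-3\right) = - 3 Y$)
$r{\left(G,k \right)} = \frac{-1 + k - 7 G}{G + k}$ ($r{\left(G,k \right)} = \frac{k - \left(1 + 7 G\right)}{G + k} = \frac{-1 + k - 7 G}{G + k}$)
$r{\left(-218,-124 \right)} + A{\left(193 \right)} = \frac{-1 - 124 - -1526}{-218 - 124} - 579 = \frac{-1 - 124 + 1526}{-342} - 579 = \left(- \frac{1}{342}\right) 1401 - 579 = - \frac{467}{114} - 579 = - \frac{66473}{114}$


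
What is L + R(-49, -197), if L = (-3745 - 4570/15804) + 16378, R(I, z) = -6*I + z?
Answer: 100590175/7902 ≈ 12730.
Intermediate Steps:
R(I, z) = z - 6*I
L = 99823681/7902 (L = (-3745 - 4570*1/15804) + 16378 = (-3745 - 2285/7902) + 16378 = -29595275/7902 + 16378 = 99823681/7902 ≈ 12633.)
L + R(-49, -197) = 99823681/7902 + (-197 - 6*(-49)) = 99823681/7902 + (-197 + 294) = 99823681/7902 + 97 = 100590175/7902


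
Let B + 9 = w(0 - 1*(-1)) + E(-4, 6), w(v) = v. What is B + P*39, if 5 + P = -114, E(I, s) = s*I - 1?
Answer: -4674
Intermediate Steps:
E(I, s) = -1 + I*s (E(I, s) = I*s - 1 = -1 + I*s)
P = -119 (P = -5 - 114 = -119)
B = -33 (B = -9 + ((0 - 1*(-1)) + (-1 - 4*6)) = -9 + ((0 + 1) + (-1 - 24)) = -9 + (1 - 25) = -9 - 24 = -33)
B + P*39 = -33 - 119*39 = -33 - 4641 = -4674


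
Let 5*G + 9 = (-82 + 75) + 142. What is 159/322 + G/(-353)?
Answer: 240063/568330 ≈ 0.42240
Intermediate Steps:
G = 126/5 (G = -9/5 + ((-82 + 75) + 142)/5 = -9/5 + (-7 + 142)/5 = -9/5 + (⅕)*135 = -9/5 + 27 = 126/5 ≈ 25.200)
159/322 + G/(-353) = 159/322 + (126/5)/(-353) = 159*(1/322) + (126/5)*(-1/353) = 159/322 - 126/1765 = 240063/568330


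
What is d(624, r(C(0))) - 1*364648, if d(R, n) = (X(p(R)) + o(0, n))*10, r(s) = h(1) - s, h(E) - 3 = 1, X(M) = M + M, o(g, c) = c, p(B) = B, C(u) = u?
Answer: -352128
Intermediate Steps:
X(M) = 2*M
h(E) = 4 (h(E) = 3 + 1 = 4)
r(s) = 4 - s
d(R, n) = 10*n + 20*R (d(R, n) = (2*R + n)*10 = (n + 2*R)*10 = 10*n + 20*R)
d(624, r(C(0))) - 1*364648 = (10*(4 - 1*0) + 20*624) - 1*364648 = (10*(4 + 0) + 12480) - 364648 = (10*4 + 12480) - 364648 = (40 + 12480) - 364648 = 12520 - 364648 = -352128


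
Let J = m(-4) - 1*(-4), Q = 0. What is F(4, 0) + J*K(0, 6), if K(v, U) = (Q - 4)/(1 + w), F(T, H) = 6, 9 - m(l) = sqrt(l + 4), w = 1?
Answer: -20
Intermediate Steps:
m(l) = 9 - sqrt(4 + l) (m(l) = 9 - sqrt(l + 4) = 9 - sqrt(4 + l))
J = 13 (J = (9 - sqrt(4 - 4)) - 1*(-4) = (9 - sqrt(0)) + 4 = (9 - 1*0) + 4 = (9 + 0) + 4 = 9 + 4 = 13)
K(v, U) = -2 (K(v, U) = (0 - 4)/(1 + 1) = -4/2 = -4*1/2 = -2)
F(4, 0) + J*K(0, 6) = 6 + 13*(-2) = 6 - 26 = -20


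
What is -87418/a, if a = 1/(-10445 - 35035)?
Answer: 3975770640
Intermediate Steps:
a = -1/45480 (a = 1/(-45480) = -1/45480 ≈ -2.1988e-5)
-87418/a = -87418/(-1/45480) = -87418*(-45480) = 3975770640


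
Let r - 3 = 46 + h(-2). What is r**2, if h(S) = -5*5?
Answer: 576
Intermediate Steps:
h(S) = -25
r = 24 (r = 3 + (46 - 25) = 3 + 21 = 24)
r**2 = 24**2 = 576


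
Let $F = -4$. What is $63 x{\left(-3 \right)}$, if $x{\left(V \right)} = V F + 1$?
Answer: $819$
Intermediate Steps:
$x{\left(V \right)} = 1 - 4 V$ ($x{\left(V \right)} = V \left(-4\right) + 1 = - 4 V + 1 = 1 - 4 V$)
$63 x{\left(-3 \right)} = 63 \left(1 - -12\right) = 63 \left(1 + 12\right) = 63 \cdot 13 = 819$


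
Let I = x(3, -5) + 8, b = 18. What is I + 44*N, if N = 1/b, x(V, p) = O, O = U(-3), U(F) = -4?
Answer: 58/9 ≈ 6.4444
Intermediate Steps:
O = -4
x(V, p) = -4
I = 4 (I = -4 + 8 = 4)
N = 1/18 ≈ 0.055556
I + 44*N = 4 + 44*(1/18) = 4 + 22/9 = 58/9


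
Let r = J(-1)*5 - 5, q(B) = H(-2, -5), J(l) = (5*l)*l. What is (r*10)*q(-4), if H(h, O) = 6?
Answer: 1200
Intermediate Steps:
J(l) = 5*l²
q(B) = 6
r = 20 (r = (5*(-1)²)*5 - 5 = (5*1)*5 - 5 = 5*5 - 5 = 25 - 5 = 20)
(r*10)*q(-4) = (20*10)*6 = 200*6 = 1200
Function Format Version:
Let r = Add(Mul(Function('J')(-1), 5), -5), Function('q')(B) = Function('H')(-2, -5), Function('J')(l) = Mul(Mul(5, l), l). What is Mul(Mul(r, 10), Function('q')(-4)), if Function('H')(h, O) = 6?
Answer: 1200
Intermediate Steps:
Function('J')(l) = Mul(5, Pow(l, 2))
Function('q')(B) = 6
r = 20 (r = Add(Mul(Mul(5, Pow(-1, 2)), 5), -5) = Add(Mul(Mul(5, 1), 5), -5) = Add(Mul(5, 5), -5) = Add(25, -5) = 20)
Mul(Mul(r, 10), Function('q')(-4)) = Mul(Mul(20, 10), 6) = Mul(200, 6) = 1200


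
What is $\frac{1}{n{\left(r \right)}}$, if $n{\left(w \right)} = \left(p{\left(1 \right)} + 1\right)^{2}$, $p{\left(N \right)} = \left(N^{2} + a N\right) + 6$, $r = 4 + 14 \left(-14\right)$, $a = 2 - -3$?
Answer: $\frac{1}{169} \approx 0.0059172$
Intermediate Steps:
$a = 5$ ($a = 2 + 3 = 5$)
$r = -192$ ($r = 4 - 196 = -192$)
$p{\left(N \right)} = 6 + N^{2} + 5 N$ ($p{\left(N \right)} = \left(N^{2} + 5 N\right) + 6 = 6 + N^{2} + 5 N$)
$n{\left(w \right)} = 169$ ($n{\left(w \right)} = \left(\left(6 + 1^{2} + 5 \cdot 1\right) + 1\right)^{2} = \left(\left(6 + 1 + 5\right) + 1\right)^{2} = \left(12 + 1\right)^{2} = 13^{2} = 169$)
$\frac{1}{n{\left(r \right)}} = \frac{1}{169}$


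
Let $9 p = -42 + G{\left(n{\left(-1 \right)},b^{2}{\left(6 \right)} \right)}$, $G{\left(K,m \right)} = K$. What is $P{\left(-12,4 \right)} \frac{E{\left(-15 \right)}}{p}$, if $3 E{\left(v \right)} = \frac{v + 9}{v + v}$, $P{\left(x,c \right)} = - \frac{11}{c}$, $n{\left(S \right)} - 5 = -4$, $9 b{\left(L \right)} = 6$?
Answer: $\frac{33}{820} \approx 0.040244$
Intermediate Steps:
$b{\left(L \right)} = \frac{2}{3}$ ($b{\left(L \right)} = \frac{1}{9} \cdot 6 = \frac{2}{3}$)
$n{\left(S \right)} = 1$ ($n{\left(S \right)} = 5 - 4 = 1$)
$E{\left(v \right)} = \frac{9 + v}{6 v}$ ($E{\left(v \right)} = \frac{\left(v + 9\right) \frac{1}{v + v}}{3} = \frac{\left(9 + v\right) \frac{1}{2 v}}{3} = \frac{\frac{1}{2} \frac{1}{v} \left(9 + v\right)}{3} = \frac{9 + v}{6 v}$)
$p = - \frac{41}{9}$ ($p = \frac{-42 + 1}{9} = \frac{1}{9} \left(-41\right) = - \frac{41}{9} \approx -4.5556$)
$P{\left(-12,4 \right)} \frac{E{\left(-15 \right)}}{p} = - \frac{11}{4} \frac{\frac{1}{6} \frac{1}{-15} \left(9 - 15\right)}{- \frac{41}{9}} = \left(-11\right) \frac{1}{4} \cdot \frac{1}{6} \left(- \frac{1}{15}\right) \left(-6\right) \left(- \frac{9}{41}\right) = - \frac{11 \cdot \frac{1}{15} \left(- \frac{9}{41}\right)}{4} = \left(- \frac{11}{4}\right) \left(- \frac{3}{205}\right) = \frac{33}{820}$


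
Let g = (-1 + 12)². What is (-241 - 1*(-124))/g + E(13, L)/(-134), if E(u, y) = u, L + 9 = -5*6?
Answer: -17251/16214 ≈ -1.0640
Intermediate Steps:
L = -39 (L = -9 - 5*6 = -9 - 30 = -39)
g = 121 (g = 11² = 121)
(-241 - 1*(-124))/g + E(13, L)/(-134) = (-241 - 1*(-124))/121 + 13/(-134) = (-241 + 124)*(1/121) + 13*(-1/134) = -117*1/121 - 13/134 = -117/121 - 13/134 = -17251/16214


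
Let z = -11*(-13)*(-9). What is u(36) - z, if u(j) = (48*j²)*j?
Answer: 2240775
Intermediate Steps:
u(j) = 48*j³
z = -1287 (z = 143*(-9) = -1287)
u(36) - z = 48*36³ - 1*(-1287) = 48*46656 + 1287 = 2239488 + 1287 = 2240775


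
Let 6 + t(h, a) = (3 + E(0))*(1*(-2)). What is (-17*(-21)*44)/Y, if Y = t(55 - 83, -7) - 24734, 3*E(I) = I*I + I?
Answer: -7854/12373 ≈ -0.63477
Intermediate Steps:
E(I) = I/3 + I**2/3 (E(I) = (I*I + I)/3 = (I**2 + I)/3 = (I + I**2)/3 = I/3 + I**2/3)
t(h, a) = -12 (t(h, a) = -6 + (3 + (1/3)*0*(1 + 0))*(1*(-2)) = -6 + (3 + (1/3)*0*1)*(-2) = -6 + (3 + 0)*(-2) = -6 + 3*(-2) = -6 - 6 = -12)
Y = -24746 (Y = -12 - 24734 = -24746)
(-17*(-21)*44)/Y = (-17*(-21)*44)/(-24746) = (357*44)*(-1/24746) = 15708*(-1/24746) = -7854/12373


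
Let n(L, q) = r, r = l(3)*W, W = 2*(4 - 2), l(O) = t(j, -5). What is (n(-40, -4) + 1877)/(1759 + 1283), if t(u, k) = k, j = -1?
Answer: 619/1014 ≈ 0.61045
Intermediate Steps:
l(O) = -5
W = 4 (W = 2*2 = 4)
r = -20 (r = -5*4 = -20)
n(L, q) = -20
(n(-40, -4) + 1877)/(1759 + 1283) = (-20 + 1877)/(1759 + 1283) = 1857/3042 = 1857*(1/3042) = 619/1014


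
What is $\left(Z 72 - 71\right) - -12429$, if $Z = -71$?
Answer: $7246$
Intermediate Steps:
$\left(Z 72 - 71\right) - -12429 = \left(\left(-71\right) 72 - 71\right) - -12429 = \left(-5112 - 71\right) + 12429 = -5183 + 12429 = 7246$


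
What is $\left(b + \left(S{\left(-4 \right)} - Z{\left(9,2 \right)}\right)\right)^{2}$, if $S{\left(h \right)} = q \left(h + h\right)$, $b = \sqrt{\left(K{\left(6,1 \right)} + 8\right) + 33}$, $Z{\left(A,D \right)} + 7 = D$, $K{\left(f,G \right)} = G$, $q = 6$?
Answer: $\left(43 - \sqrt{42}\right)^{2} \approx 1333.7$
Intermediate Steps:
$Z{\left(A,D \right)} = -7 + D$
$b = \sqrt{42}$ ($b = \sqrt{\left(1 + 8\right) + 33} = \sqrt{9 + 33} = \sqrt{42} \approx 6.4807$)
$S{\left(h \right)} = 12 h$ ($S{\left(h \right)} = 6 \left(h + h\right) = 6 \cdot 2 h = 12 h$)
$\left(b + \left(S{\left(-4 \right)} - Z{\left(9,2 \right)}\right)\right)^{2} = \left(\sqrt{42} + \left(12 \left(-4\right) - \left(-7 + 2\right)\right)\right)^{2} = \left(\sqrt{42} - 43\right)^{2} = \left(-43 + \sqrt{42}\right)^{2}$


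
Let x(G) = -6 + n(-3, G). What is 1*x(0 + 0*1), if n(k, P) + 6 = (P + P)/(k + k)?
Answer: -12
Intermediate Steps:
n(k, P) = -6 + P/k (n(k, P) = -6 + (P + P)/(k + k) = -6 + (2*P)/((2*k)) = -6 + (2*P)*(1/(2*k)) = -6 + P/k)
x(G) = -12 - G/3 (x(G) = -6 + (-6 + G/(-3)) = -6 + (-6 + G*(-⅓)) = -6 + (-6 - G/3) = -12 - G/3)
1*x(0 + 0*1) = 1*(-12 - (0 + 0*1)/3) = 1*(-12 - (0 + 0)/3) = 1*(-12 - ⅓*0) = 1*(-12 + 0) = 1*(-12) = -12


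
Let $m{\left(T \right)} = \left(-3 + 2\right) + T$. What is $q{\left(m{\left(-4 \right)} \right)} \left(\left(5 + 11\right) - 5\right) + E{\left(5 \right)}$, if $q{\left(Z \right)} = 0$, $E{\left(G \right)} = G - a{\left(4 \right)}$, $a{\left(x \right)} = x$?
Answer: $1$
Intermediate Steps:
$m{\left(T \right)} = -1 + T$
$E{\left(G \right)} = -4 + G$ ($E{\left(G \right)} = G - 4 = -4 + G$)
$q{\left(m{\left(-4 \right)} \right)} \left(\left(5 + 11\right) - 5\right) + E{\left(5 \right)} = 0 \left(\left(5 + 11\right) - 5\right) + \left(-4 + 5\right) = 0 \left(16 - 5\right) + 1 = 0 \cdot 11 + 1 = 0 + 1 = 1$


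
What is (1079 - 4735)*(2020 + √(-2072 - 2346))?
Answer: -7385120 - 171832*I*√2 ≈ -7.3851e+6 - 2.4301e+5*I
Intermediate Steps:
(1079 - 4735)*(2020 + √(-2072 - 2346)) = -3656*(2020 + √(-4418)) = -3656*(2020 + 47*I*√2) = -7385120 - 171832*I*√2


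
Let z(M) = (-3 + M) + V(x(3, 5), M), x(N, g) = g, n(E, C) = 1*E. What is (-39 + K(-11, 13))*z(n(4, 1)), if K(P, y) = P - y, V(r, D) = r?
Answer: -378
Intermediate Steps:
n(E, C) = E
z(M) = 2 + M (z(M) = (-3 + M) + 5 = 2 + M)
(-39 + K(-11, 13))*z(n(4, 1)) = (-39 + (-11 - 1*13))*(2 + 4) = (-39 + (-11 - 13))*6 = (-39 - 24)*6 = -63*6 = -378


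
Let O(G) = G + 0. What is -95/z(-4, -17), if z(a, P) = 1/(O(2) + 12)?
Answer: -1330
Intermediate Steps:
O(G) = G
z(a, P) = 1/14 (z(a, P) = 1/(2 + 12) = 1/14)
-95/z(-4, -17) = -95/1/14 = -95*14 = -1330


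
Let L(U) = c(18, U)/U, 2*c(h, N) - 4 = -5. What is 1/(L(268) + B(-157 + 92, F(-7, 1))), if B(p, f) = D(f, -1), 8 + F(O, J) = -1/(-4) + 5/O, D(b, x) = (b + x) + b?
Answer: -3752/67275 ≈ -0.055771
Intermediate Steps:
c(h, N) = -1/2 (c(h, N) = 2 + (1/2)*(-5) = 2 - 5/2 = -1/2)
L(U) = -1/(2*U)
D(b, x) = x + 2*b
F(O, J) = -31/4 + 5/O (F(O, J) = -8 + (-1/(-4) + 5/O) = -8 + (-1*(-1/4) + 5/O) = -8 + (1/4 + 5/O) = -31/4 + 5/O)
B(p, f) = -1 + 2*f
1/(L(268) + B(-157 + 92, F(-7, 1))) = 1/(-1/2/268 + (-1 + 2*(-31/4 + 5/(-7)))) = 1/(-1/2*1/268 + (-1 + 2*(-31/4 + 5*(-1/7)))) = 1/(-1/536 + (-1 + 2*(-31/4 - 5/7))) = 1/(-1/536 + (-1 + 2*(-237/28))) = 1/(-1/536 + (-1 - 237/14)) = 1/(-1/536 - 251/14) = 1/(-67275/3752) = -3752/67275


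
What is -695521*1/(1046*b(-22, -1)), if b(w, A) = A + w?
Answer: 695521/24058 ≈ 28.910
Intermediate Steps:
-695521*1/(1046*b(-22, -1)) = -695521*1/(1046*(-1 - 22)) = -695521/(1046*(-23)) = -695521/(-24058) = -695521*(-1/24058) = 695521/24058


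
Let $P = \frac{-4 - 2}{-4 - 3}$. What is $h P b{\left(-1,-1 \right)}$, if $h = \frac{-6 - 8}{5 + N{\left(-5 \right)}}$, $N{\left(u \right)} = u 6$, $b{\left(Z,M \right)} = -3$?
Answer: $- \frac{36}{25} \approx -1.44$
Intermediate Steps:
$N{\left(u \right)} = 6 u$
$h = \frac{14}{25}$ ($h = \frac{-6 - 8}{5 + 6 \left(-5\right)} = - \frac{14}{5 - 30} = - \frac{14}{-25} = \left(-14\right) \left(- \frac{1}{25}\right) = \frac{14}{25} \approx 0.56$)
$P = \frac{6}{7}$ ($P = - \frac{6}{-7} = \left(-6\right) \left(- \frac{1}{7}\right) = \frac{6}{7} \approx 0.85714$)
$h P b{\left(-1,-1 \right)} = \frac{14}{25} \cdot \frac{6}{7} \left(-3\right) = \frac{12}{25} \left(-3\right) = - \frac{36}{25}$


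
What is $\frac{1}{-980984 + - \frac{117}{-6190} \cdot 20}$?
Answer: $- \frac{619}{607228862} \approx -1.0194 \cdot 10^{-6}$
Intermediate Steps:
$\frac{1}{-980984 + - \frac{117}{-6190} \cdot 20} = \frac{1}{-980984 + \left(-117\right) \left(- \frac{1}{6190}\right) 20} = \frac{1}{-980984 + \frac{117}{6190} \cdot 20} = \frac{1}{-980984 + \frac{234}{619}} = \frac{1}{- \frac{607228862}{619}} = - \frac{619}{607228862}$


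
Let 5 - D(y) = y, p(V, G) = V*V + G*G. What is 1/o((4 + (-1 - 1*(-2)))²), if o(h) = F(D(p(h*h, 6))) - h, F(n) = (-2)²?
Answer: -1/21 ≈ -0.047619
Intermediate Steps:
p(V, G) = G² + V² (p(V, G) = V² + G² = G² + V²)
D(y) = 5 - y
F(n) = 4
o(h) = 4 - h
1/o((4 + (-1 - 1*(-2)))²) = 1/(4 - (4 + (-1 - 1*(-2)))²) = 1/(4 - (4 + (-1 + 2))²) = 1/(4 - (4 + 1)²) = 1/(4 - 1*5²) = 1/(4 - 1*25) = 1/(4 - 25) = 1/(-21) = -1/21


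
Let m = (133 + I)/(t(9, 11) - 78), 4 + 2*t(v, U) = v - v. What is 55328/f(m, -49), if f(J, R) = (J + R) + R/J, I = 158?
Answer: -1288035840/911801 ≈ -1412.6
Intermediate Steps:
t(v, U) = -2 (t(v, U) = -2 + (v - v)/2 = -2 + (½)*0 = -2 + 0 = -2)
m = -291/80 (m = (133 + 158)/(-2 - 78) = 291/(-80) = 291*(-1/80) = -291/80 ≈ -3.6375)
f(J, R) = J + R + R/J
55328/f(m, -49) = 55328/(-291/80 - 49 - 49/(-291/80)) = 55328/(-291/80 - 49 - 49*(-80/291)) = 55328/(-291/80 - 49 + 3920/291) = 55328/(-911801/23280) = 55328*(-23280/911801) = -1288035840/911801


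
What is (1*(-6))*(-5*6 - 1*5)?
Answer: 210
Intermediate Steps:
(1*(-6))*(-5*6 - 1*5) = -6*(-30 - 5) = -6*(-35) = 210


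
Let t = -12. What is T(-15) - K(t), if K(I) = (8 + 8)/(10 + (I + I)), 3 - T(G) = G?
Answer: 134/7 ≈ 19.143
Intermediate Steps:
T(G) = 3 - G
K(I) = 16/(10 + 2*I)
T(-15) - K(t) = (3 - 1*(-15)) - 8/(5 - 12) = (3 + 15) - 8/(-7) = 18 - 8*(-1)/7 = 18 - 1*(-8/7) = 18 + 8/7 = 134/7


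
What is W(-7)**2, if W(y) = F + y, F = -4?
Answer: 121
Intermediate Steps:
W(y) = -4 + y
W(-7)**2 = (-4 - 7)**2 = (-11)**2 = 121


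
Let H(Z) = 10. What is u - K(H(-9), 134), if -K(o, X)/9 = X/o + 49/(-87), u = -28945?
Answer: -4180273/145 ≈ -28829.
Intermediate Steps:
K(o, X) = 147/29 - 9*X/o (K(o, X) = -9*(X/o + 49/(-87)) = -9*(X/o + 49*(-1/87)) = -9*(X/o - 49/87) = -9*(-49/87 + X/o) = 147/29 - 9*X/o)
u - K(H(-9), 134) = -28945 - (147/29 - 9*134/10) = -28945 - (147/29 - 9*134*⅒) = -28945 - (147/29 - 603/5) = -28945 - 1*(-16752/145) = -28945 + 16752/145 = -4180273/145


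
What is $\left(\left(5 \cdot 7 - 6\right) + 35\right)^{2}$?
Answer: $4096$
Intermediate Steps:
$\left(\left(5 \cdot 7 - 6\right) + 35\right)^{2} = \left(\left(35 - 6\right) + 35\right)^{2} = \left(29 + 35\right)^{2} = 64^{2} = 4096$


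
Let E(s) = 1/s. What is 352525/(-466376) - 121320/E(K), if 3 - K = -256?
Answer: -14654411059405/466376 ≈ -3.1422e+7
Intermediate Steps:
K = 259 (K = 3 - 1*(-256) = 3 + 256 = 259)
352525/(-466376) - 121320/E(K) = 352525/(-466376) - 121320/(1/259) = 352525*(-1/466376) - 121320/1/259 = -352525/466376 - 121320*259 = -352525/466376 - 31421880 = -14654411059405/466376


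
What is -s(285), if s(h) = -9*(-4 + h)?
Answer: 2529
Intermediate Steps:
s(h) = 36 - 9*h
-s(285) = -(36 - 9*285) = -(36 - 2565) = -1*(-2529) = 2529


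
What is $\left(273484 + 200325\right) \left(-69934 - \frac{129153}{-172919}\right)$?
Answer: $- \frac{5729671880937137}{172919} \approx -3.3135 \cdot 10^{10}$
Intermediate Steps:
$\left(273484 + 200325\right) \left(-69934 - \frac{129153}{-172919}\right) = 473809 \left(-69934 - - \frac{129153}{172919}\right) = 473809 \left(-69934 + \frac{129153}{172919}\right) = 473809 \left(- \frac{12092788193}{172919}\right) = - \frac{5729671880937137}{172919}$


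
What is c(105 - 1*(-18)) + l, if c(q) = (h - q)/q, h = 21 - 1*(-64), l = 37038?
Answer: 4555636/123 ≈ 37038.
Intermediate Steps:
h = 85 (h = 21 + 64 = 85)
c(q) = (85 - q)/q
c(105 - 1*(-18)) + l = (85 - (105 - 1*(-18)))/(105 - 1*(-18)) + 37038 = (85 - (105 + 18))/(105 + 18) + 37038 = (85 - 1*123)/123 + 37038 = (85 - 123)/123 + 37038 = (1/123)*(-38) + 37038 = -38/123 + 37038 = 4555636/123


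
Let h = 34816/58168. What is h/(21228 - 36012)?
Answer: -68/1679601 ≈ -4.0486e-5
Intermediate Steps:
h = 4352/7271 (h = 34816*(1/58168) = 4352/7271 ≈ 0.59854)
h/(21228 - 36012) = 4352/(7271*(21228 - 36012)) = (4352/7271)/(-14784) = (4352/7271)*(-1/14784) = -68/1679601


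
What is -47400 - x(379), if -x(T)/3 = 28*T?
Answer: -15564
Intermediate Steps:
x(T) = -84*T
-47400 - x(379) = -47400 - (-84)*379 = -47400 - 1*(-31836) = -47400 + 31836 = -15564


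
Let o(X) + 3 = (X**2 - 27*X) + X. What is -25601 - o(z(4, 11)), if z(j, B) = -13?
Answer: -26105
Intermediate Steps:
o(X) = -3 + X**2 - 26*X (o(X) = -3 + ((X**2 - 27*X) + X) = -3 + (X**2 - 26*X) = -3 + X**2 - 26*X)
-25601 - o(z(4, 11)) = -25601 - (-3 + (-13)**2 - 26*(-13)) = -25601 - (-3 + 169 + 338) = -25601 - 1*504 = -25601 - 504 = -26105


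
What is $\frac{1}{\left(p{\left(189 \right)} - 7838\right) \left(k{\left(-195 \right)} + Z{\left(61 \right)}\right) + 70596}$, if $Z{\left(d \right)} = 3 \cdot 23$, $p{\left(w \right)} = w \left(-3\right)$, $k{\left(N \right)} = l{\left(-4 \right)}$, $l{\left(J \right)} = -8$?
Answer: $- \frac{1}{442109} \approx -2.2619 \cdot 10^{-6}$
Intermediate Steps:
$k{\left(N \right)} = -8$
$p{\left(w \right)} = - 3 w$
$Z{\left(d \right)} = 69$
$\frac{1}{\left(p{\left(189 \right)} - 7838\right) \left(k{\left(-195 \right)} + Z{\left(61 \right)}\right) + 70596} = \frac{1}{\left(\left(-3\right) 189 - 7838\right) \left(-8 + 69\right) + 70596} = \frac{1}{\left(-567 - 7838\right) 61 + 70596} = \frac{1}{\left(-8405\right) 61 + 70596} = \frac{1}{-512705 + 70596} = \frac{1}{-442109} = - \frac{1}{442109}$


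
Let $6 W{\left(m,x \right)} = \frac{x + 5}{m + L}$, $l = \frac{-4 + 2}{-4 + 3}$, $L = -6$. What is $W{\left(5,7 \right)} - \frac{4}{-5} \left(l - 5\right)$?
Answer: $\frac{24}{5} \approx 4.8$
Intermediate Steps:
$l = 2$ ($l = - \frac{2}{-1} = \left(-2\right) \left(-1\right) = 2$)
$W{\left(m,x \right)} = \frac{5 + x}{6 \left(-6 + m\right)}$ ($W{\left(m,x \right)} = \frac{\left(x + 5\right) \frac{1}{m - 6}}{6} = \frac{\left(5 + x\right) \frac{1}{-6 + m}}{6} = \frac{\frac{1}{-6 + m} \left(5 + x\right)}{6} = \frac{5 + x}{6 \left(-6 + m\right)}$)
$W{\left(5,7 \right)} - \frac{4}{-5} \left(l - 5\right) = \frac{5 + 7}{6 \left(-6 + 5\right)} - \frac{4}{-5} \left(2 - 5\right) = \frac{1}{6} \frac{1}{-1} \cdot 12 \left(-4\right) \left(- \frac{1}{5}\right) \left(-3\right) = \frac{1}{6} \left(-1\right) 12 \cdot \frac{4}{5} \left(-3\right) = \left(-2\right) \left(- \frac{12}{5}\right) = \frac{24}{5}$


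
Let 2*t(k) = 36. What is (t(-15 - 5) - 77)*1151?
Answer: -67909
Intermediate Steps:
t(k) = 18 (t(k) = (½)*36 = 18)
(t(-15 - 5) - 77)*1151 = (18 - 77)*1151 = -59*1151 = -67909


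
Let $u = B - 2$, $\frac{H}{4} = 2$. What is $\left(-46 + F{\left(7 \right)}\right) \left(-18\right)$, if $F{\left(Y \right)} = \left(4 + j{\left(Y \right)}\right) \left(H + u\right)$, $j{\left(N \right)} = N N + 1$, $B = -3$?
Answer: $-2088$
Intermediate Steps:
$H = 8$ ($H = 4 \cdot 2 = 8$)
$j{\left(N \right)} = 1 + N^{2}$ ($j{\left(N \right)} = N^{2} + 1 = 1 + N^{2}$)
$u = -5$ ($u = -3 - 2 = -5$)
$F{\left(Y \right)} = 15 + 3 Y^{2}$ ($F{\left(Y \right)} = \left(4 + \left(1 + Y^{2}\right)\right) \left(8 - 5\right) = \left(5 + Y^{2}\right) 3 = 15 + 3 Y^{2}$)
$\left(-46 + F{\left(7 \right)}\right) \left(-18\right) = \left(-46 + \left(15 + 3 \cdot 7^{2}\right)\right) \left(-18\right) = \left(-46 + \left(15 + 3 \cdot 49\right)\right) \left(-18\right) = \left(-46 + \left(15 + 147\right)\right) \left(-18\right) = \left(-46 + 162\right) \left(-18\right) = 116 \left(-18\right) = -2088$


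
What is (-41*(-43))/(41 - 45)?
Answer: -1763/4 ≈ -440.75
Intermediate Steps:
(-41*(-43))/(41 - 45) = 1763/(-4) = 1763*(-¼) = -1763/4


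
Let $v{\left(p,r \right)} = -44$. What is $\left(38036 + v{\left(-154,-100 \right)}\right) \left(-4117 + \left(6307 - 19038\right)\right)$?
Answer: $-640089216$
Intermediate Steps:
$\left(38036 + v{\left(-154,-100 \right)}\right) \left(-4117 + \left(6307 - 19038\right)\right) = \left(38036 - 44\right) \left(-4117 + \left(6307 - 19038\right)\right) = 37992 \left(-4117 + \left(6307 - 19038\right)\right) = 37992 \left(-4117 - 12731\right) = 37992 \left(-16848\right) = -640089216$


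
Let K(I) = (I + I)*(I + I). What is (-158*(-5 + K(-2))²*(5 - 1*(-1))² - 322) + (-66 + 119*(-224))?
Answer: -715292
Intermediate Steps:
K(I) = 4*I² (K(I) = (2*I)*(2*I) = 4*I²)
(-158*(-5 + K(-2))²*(5 - 1*(-1))² - 322) + (-66 + 119*(-224)) = (-158*(-5 + 4*(-2)²)²*(5 - 1*(-1))² - 322) + (-66 + 119*(-224)) = (-158*(-5 + 4*4)²*(5 + 1)² - 322) + (-66 - 26656) = (-158*36*(-5 + 16)² - 322) - 26722 = (-158*(6*11)² - 322) - 26722 = (-158*66² - 322) - 26722 = (-158*4356 - 322) - 26722 = (-688248 - 322) - 26722 = -688570 - 26722 = -715292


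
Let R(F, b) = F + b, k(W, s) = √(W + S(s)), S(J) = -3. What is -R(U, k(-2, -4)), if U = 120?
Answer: -120 - I*√5 ≈ -120.0 - 2.2361*I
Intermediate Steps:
k(W, s) = √(-3 + W) (k(W, s) = √(W - 3) = √(-3 + W))
-R(U, k(-2, -4)) = -(120 + √(-3 - 2)) = -(120 + √(-5)) = -(120 + I*√5) = -120 - I*√5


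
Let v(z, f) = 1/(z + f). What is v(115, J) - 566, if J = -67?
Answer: -27167/48 ≈ -565.98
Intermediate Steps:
v(z, f) = 1/(f + z)
v(115, J) - 566 = 1/(-67 + 115) - 566 = 1/48 - 566 = -27167/48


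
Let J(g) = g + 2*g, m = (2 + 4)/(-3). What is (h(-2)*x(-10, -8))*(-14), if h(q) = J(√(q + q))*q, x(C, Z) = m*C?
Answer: 3360*I ≈ 3360.0*I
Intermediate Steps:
m = -2 (m = 6*(-⅓) = -2)
x(C, Z) = -2*C
J(g) = 3*g
h(q) = 3*√2*q^(3/2) (h(q) = (3*√(q + q))*q = (3*√(2*q))*q = (3*(√2*√q))*q = (3*√2*√q)*q = 3*√2*q^(3/2))
(h(-2)*x(-10, -8))*(-14) = ((3*√2*(-2)^(3/2))*(-2*(-10)))*(-14) = ((3*√2*(-2*I*√2))*20)*(-14) = (-12*I*20)*(-14) = -240*I*(-14) = 3360*I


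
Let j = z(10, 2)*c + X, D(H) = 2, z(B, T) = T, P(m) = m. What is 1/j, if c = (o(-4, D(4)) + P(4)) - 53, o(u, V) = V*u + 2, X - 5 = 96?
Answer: -1/9 ≈ -0.11111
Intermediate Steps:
X = 101 (X = 5 + 96 = 101)
o(u, V) = 2 + V*u
c = -55 (c = ((2 + 2*(-4)) + 4) - 53 = ((2 - 8) + 4) - 53 = (-6 + 4) - 53 = -2 - 53 = -55)
j = -9 (j = 2*(-55) + 101 = -110 + 101 = -9)
1/j = 1/(-9) = -1/9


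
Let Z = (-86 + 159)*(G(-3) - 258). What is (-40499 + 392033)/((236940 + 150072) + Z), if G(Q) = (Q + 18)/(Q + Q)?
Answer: 17148/17951 ≈ 0.95527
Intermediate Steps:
G(Q) = (18 + Q)/(2*Q) (G(Q) = (18 + Q)/((2*Q)) = (18 + Q)*(1/(2*Q)) = (18 + Q)/(2*Q))
Z = -38033/2 (Z = (-86 + 159)*((½)*(18 - 3)/(-3) - 258) = 73*((½)*(-⅓)*15 - 258) = 73*(-5/2 - 258) = 73*(-521/2) = -38033/2 ≈ -19017.)
(-40499 + 392033)/((236940 + 150072) + Z) = (-40499 + 392033)/((236940 + 150072) - 38033/2) = 351534/(387012 - 38033/2) = 351534/(735991/2) = 351534*(2/735991) = 17148/17951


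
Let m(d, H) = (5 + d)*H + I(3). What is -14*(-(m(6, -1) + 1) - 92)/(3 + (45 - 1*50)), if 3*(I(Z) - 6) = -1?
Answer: -1841/3 ≈ -613.67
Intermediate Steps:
I(Z) = 17/3 (I(Z) = 6 + (⅓)*(-1) = 6 - ⅓ = 17/3)
m(d, H) = 17/3 + H*(5 + d) (m(d, H) = (5 + d)*H + 17/3 = H*(5 + d) + 17/3 = 17/3 + H*(5 + d))
-14*(-(m(6, -1) + 1) - 92)/(3 + (45 - 1*50)) = -14*(-((17/3 + 5*(-1) - 1*6) + 1) - 92)/(3 + (45 - 1*50)) = -14*(-((17/3 - 5 - 6) + 1) - 92)/(3 + (45 - 50)) = -14*(-(-16/3 + 1) - 92)/(3 - 5) = -14*(-1*(-13/3) - 92)/(-2) = -14*(13/3 - 92)*(-1)/2 = -(-3682)*(-1)/(3*2) = -14*263/6 = -1841/3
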